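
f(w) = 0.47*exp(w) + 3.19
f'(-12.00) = 0.00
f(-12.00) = 3.19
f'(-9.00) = 0.00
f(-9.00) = 3.19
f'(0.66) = 0.91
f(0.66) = 4.10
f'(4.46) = 40.65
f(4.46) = 43.84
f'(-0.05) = 0.45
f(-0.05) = 3.64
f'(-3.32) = 0.02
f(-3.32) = 3.21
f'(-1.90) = 0.07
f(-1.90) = 3.26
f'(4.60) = 46.76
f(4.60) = 49.95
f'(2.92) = 8.71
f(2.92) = 11.90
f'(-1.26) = 0.13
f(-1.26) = 3.32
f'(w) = 0.47*exp(w)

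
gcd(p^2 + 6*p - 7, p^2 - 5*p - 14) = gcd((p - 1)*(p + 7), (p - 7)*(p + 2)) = 1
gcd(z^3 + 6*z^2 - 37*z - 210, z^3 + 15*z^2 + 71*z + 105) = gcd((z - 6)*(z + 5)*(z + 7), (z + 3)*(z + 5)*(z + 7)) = z^2 + 12*z + 35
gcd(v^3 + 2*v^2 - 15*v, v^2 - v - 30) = v + 5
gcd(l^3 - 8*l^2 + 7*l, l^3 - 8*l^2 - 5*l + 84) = l - 7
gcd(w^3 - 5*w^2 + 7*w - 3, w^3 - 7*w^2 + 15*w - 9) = w^2 - 4*w + 3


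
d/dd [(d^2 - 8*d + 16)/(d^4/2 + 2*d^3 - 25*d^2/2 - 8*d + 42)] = 4*(-d^5 + 10*d^4 - 204*d^2 + 484*d - 208)/(d^8 + 8*d^7 - 34*d^6 - 232*d^5 + 665*d^4 + 1472*d^3 - 3944*d^2 - 2688*d + 7056)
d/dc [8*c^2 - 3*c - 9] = 16*c - 3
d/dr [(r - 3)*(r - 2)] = 2*r - 5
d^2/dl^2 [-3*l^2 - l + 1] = -6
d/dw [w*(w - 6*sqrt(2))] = 2*w - 6*sqrt(2)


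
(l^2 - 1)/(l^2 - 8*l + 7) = (l + 1)/(l - 7)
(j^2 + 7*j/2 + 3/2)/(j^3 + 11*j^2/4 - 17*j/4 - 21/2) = 2*(2*j + 1)/(4*j^2 - j - 14)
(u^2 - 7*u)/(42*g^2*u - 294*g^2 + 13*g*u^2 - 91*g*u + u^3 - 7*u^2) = u/(42*g^2 + 13*g*u + u^2)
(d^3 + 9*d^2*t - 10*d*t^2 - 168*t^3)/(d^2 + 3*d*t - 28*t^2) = d + 6*t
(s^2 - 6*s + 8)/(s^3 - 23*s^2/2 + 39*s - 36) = 2*(s - 2)/(2*s^2 - 15*s + 18)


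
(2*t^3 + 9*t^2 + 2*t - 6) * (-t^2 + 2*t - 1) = -2*t^5 - 5*t^4 + 14*t^3 + t^2 - 14*t + 6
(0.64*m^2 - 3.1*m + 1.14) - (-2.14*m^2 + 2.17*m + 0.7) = 2.78*m^2 - 5.27*m + 0.44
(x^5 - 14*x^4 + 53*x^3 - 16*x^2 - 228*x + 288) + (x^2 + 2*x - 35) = x^5 - 14*x^4 + 53*x^3 - 15*x^2 - 226*x + 253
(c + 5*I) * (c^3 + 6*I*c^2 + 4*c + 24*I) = c^4 + 11*I*c^3 - 26*c^2 + 44*I*c - 120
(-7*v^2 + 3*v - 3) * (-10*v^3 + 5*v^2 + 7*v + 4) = 70*v^5 - 65*v^4 - 4*v^3 - 22*v^2 - 9*v - 12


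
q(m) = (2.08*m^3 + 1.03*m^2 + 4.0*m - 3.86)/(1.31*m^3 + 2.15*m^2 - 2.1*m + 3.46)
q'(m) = (-3.93*m^2 - 4.3*m + 2.1)*(2.08*m^3 + 1.03*m^2 + 4.0*m - 3.86)/(1.31*m^3 + 2.15*m^2 - 2.1*m + 3.46)^2 + (6.24*m^2 + 2.06*m + 4.0)/(1.31*m^3 + 2.15*m^2 - 2.1*m + 3.46) = (3.1227*m^4 - 19.216*m^3 + 25.9972*m^2 + 23.7256*m + 5.734)/(1.7161*m^6 + 5.633*m^5 - 0.879500000000001*m^4 + 0.0352000000000015*m^3 + 19.288*m^2 - 14.532*m + 11.9716)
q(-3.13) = 7.72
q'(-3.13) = 13.06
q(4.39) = 1.43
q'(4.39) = 0.01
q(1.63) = 1.26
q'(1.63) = 0.40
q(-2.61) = -149.66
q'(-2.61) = 6944.35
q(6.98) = 1.45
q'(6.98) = 0.01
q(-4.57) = 2.97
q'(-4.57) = 0.81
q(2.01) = 1.36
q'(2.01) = 0.15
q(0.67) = -0.03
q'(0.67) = 2.42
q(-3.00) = 10.02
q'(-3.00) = 23.99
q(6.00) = 1.44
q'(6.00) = 0.01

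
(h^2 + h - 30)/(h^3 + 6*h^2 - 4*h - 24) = (h - 5)/(h^2 - 4)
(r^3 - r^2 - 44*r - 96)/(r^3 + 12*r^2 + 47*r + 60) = (r - 8)/(r + 5)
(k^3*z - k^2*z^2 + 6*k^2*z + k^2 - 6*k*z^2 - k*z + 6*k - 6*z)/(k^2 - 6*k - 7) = (-k^3*z + k^2*z^2 - 6*k^2*z - k^2 + 6*k*z^2 + k*z - 6*k + 6*z)/(-k^2 + 6*k + 7)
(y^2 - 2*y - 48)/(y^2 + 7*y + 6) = (y - 8)/(y + 1)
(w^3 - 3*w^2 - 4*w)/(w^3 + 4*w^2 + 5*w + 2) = w*(w - 4)/(w^2 + 3*w + 2)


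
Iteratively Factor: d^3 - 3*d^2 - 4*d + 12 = (d - 2)*(d^2 - d - 6) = (d - 3)*(d - 2)*(d + 2)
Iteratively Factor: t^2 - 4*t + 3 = (t - 3)*(t - 1)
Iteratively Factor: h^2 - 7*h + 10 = (h - 5)*(h - 2)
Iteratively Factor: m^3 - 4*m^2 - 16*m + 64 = (m - 4)*(m^2 - 16) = (m - 4)^2*(m + 4)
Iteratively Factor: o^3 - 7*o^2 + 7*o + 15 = (o + 1)*(o^2 - 8*o + 15) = (o - 5)*(o + 1)*(o - 3)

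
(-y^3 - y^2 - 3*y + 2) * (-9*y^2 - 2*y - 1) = 9*y^5 + 11*y^4 + 30*y^3 - 11*y^2 - y - 2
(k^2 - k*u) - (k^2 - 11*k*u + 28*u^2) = 10*k*u - 28*u^2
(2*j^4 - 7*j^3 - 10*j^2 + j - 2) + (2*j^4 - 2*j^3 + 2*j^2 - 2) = 4*j^4 - 9*j^3 - 8*j^2 + j - 4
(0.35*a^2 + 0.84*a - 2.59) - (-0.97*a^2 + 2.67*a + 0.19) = 1.32*a^2 - 1.83*a - 2.78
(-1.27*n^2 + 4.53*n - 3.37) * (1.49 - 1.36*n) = 1.7272*n^3 - 8.0531*n^2 + 11.3329*n - 5.0213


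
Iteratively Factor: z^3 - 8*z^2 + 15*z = (z)*(z^2 - 8*z + 15) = z*(z - 5)*(z - 3)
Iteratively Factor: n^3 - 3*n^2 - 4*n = (n + 1)*(n^2 - 4*n) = (n - 4)*(n + 1)*(n)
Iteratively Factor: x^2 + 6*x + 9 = (x + 3)*(x + 3)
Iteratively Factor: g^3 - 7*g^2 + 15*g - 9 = (g - 1)*(g^2 - 6*g + 9) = (g - 3)*(g - 1)*(g - 3)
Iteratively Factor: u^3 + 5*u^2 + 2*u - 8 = (u + 4)*(u^2 + u - 2) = (u + 2)*(u + 4)*(u - 1)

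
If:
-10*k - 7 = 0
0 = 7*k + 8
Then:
No Solution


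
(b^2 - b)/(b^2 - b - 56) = b*(1 - b)/(-b^2 + b + 56)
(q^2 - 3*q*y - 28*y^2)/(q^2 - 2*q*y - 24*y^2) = (-q + 7*y)/(-q + 6*y)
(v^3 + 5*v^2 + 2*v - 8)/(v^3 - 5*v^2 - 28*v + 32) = (v + 2)/(v - 8)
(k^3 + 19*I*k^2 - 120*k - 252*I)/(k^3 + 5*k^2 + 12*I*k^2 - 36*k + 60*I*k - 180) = (k + 7*I)/(k + 5)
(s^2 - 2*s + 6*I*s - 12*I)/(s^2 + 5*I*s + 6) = (s - 2)/(s - I)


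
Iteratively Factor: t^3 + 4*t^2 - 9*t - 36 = (t + 3)*(t^2 + t - 12) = (t + 3)*(t + 4)*(t - 3)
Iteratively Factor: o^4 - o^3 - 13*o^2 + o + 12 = (o - 1)*(o^3 - 13*o - 12) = (o - 1)*(o + 1)*(o^2 - o - 12) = (o - 1)*(o + 1)*(o + 3)*(o - 4)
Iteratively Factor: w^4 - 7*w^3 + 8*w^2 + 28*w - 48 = (w - 3)*(w^3 - 4*w^2 - 4*w + 16) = (w - 3)*(w + 2)*(w^2 - 6*w + 8) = (w - 4)*(w - 3)*(w + 2)*(w - 2)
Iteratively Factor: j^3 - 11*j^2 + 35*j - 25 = (j - 1)*(j^2 - 10*j + 25) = (j - 5)*(j - 1)*(j - 5)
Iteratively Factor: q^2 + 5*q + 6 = (q + 3)*(q + 2)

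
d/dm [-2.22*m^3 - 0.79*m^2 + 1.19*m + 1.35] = -6.66*m^2 - 1.58*m + 1.19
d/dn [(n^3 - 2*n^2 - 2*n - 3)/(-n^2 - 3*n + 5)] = (-n^4 - 6*n^3 + 19*n^2 - 26*n - 19)/(n^4 + 6*n^3 - n^2 - 30*n + 25)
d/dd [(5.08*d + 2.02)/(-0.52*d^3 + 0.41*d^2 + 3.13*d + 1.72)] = (5.2832*d^3 + 1.0684*d^2 - 1.6564*d + 2.415)/(0.2704*d^6 - 0.4264*d^5 - 3.0871*d^4 + 0.7778*d^3 + 11.2073*d^2 + 10.7672*d + 2.9584)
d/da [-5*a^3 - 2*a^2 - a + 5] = -15*a^2 - 4*a - 1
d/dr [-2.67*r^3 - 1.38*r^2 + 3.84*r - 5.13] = -8.01*r^2 - 2.76*r + 3.84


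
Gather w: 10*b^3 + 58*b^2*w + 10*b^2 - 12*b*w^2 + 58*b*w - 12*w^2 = 10*b^3 + 10*b^2 + w^2*(-12*b - 12) + w*(58*b^2 + 58*b)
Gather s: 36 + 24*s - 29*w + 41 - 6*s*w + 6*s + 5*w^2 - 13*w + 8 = s*(30 - 6*w) + 5*w^2 - 42*w + 85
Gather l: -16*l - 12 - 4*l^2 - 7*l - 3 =-4*l^2 - 23*l - 15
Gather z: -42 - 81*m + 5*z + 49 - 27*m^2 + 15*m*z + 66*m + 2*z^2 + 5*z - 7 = -27*m^2 - 15*m + 2*z^2 + z*(15*m + 10)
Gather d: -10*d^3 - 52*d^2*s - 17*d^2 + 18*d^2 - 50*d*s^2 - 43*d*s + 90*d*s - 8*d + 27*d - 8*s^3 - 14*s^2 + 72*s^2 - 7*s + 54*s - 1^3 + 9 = -10*d^3 + d^2*(1 - 52*s) + d*(-50*s^2 + 47*s + 19) - 8*s^3 + 58*s^2 + 47*s + 8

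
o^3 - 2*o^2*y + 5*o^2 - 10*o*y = o*(o + 5)*(o - 2*y)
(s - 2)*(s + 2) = s^2 - 4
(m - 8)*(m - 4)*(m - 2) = m^3 - 14*m^2 + 56*m - 64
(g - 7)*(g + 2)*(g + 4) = g^3 - g^2 - 34*g - 56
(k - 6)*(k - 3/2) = k^2 - 15*k/2 + 9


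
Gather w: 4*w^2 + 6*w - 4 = 4*w^2 + 6*w - 4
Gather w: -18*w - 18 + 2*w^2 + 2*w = 2*w^2 - 16*w - 18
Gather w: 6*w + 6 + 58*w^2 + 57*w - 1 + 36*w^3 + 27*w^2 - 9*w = 36*w^3 + 85*w^2 + 54*w + 5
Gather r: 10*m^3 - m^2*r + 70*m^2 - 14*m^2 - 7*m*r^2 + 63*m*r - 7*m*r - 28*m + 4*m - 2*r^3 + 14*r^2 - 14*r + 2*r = 10*m^3 + 56*m^2 - 24*m - 2*r^3 + r^2*(14 - 7*m) + r*(-m^2 + 56*m - 12)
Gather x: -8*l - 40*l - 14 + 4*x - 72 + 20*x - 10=-48*l + 24*x - 96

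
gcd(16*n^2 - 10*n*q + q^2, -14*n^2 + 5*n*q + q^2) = -2*n + q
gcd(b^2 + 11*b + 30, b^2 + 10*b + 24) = b + 6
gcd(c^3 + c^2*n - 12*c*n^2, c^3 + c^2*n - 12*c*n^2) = c^3 + c^2*n - 12*c*n^2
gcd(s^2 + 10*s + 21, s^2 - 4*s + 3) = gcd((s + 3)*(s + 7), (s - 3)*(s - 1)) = 1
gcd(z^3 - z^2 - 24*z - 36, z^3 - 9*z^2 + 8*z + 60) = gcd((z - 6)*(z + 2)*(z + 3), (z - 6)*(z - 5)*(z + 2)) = z^2 - 4*z - 12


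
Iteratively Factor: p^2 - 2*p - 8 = (p - 4)*(p + 2)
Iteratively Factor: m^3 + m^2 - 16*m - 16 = (m + 1)*(m^2 - 16) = (m - 4)*(m + 1)*(m + 4)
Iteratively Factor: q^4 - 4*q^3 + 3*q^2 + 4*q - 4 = (q + 1)*(q^3 - 5*q^2 + 8*q - 4) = (q - 1)*(q + 1)*(q^2 - 4*q + 4) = (q - 2)*(q - 1)*(q + 1)*(q - 2)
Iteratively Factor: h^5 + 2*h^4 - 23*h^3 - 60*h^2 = (h)*(h^4 + 2*h^3 - 23*h^2 - 60*h) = h*(h + 3)*(h^3 - h^2 - 20*h) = h^2*(h + 3)*(h^2 - h - 20) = h^2*(h + 3)*(h + 4)*(h - 5)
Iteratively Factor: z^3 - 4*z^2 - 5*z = (z)*(z^2 - 4*z - 5) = z*(z - 5)*(z + 1)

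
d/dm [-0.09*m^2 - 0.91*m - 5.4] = -0.18*m - 0.91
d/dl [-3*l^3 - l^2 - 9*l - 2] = -9*l^2 - 2*l - 9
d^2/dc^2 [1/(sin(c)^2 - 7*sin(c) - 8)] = (-4*sin(c)^3 + 25*sin(c)^2 - 100*sin(c) + 114)/((sin(c) - 8)^3*(sin(c) + 1)^2)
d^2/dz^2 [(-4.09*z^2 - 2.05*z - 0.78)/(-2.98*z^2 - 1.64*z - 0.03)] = (-3.567656*z^3 + 39.366396*z^2 + 21.772476*z + 3.861954)/(26.463592*z^6 + 43.691568*z^5 + 24.84426*z^4 + 5.29064*z^3 + 0.25011*z^2 + 0.004428*z + 2.7e-5)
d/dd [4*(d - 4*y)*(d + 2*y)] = 8*d - 8*y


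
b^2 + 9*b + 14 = (b + 2)*(b + 7)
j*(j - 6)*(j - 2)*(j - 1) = j^4 - 9*j^3 + 20*j^2 - 12*j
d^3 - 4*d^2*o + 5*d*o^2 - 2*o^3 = (d - 2*o)*(d - o)^2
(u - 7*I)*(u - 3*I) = u^2 - 10*I*u - 21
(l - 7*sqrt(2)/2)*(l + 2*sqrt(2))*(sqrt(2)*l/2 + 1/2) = sqrt(2)*l^3/2 - l^2 - 31*sqrt(2)*l/4 - 7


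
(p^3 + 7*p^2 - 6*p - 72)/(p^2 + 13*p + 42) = (p^2 + p - 12)/(p + 7)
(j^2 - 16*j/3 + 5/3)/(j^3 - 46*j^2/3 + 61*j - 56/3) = (j - 5)/(j^2 - 15*j + 56)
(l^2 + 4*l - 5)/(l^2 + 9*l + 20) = (l - 1)/(l + 4)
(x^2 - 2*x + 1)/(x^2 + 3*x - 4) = (x - 1)/(x + 4)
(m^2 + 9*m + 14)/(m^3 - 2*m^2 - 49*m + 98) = (m + 2)/(m^2 - 9*m + 14)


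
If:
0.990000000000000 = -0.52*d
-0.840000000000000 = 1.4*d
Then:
No Solution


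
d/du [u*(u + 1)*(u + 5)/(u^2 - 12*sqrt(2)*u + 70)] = (u^4 - 24*sqrt(2)*u^3 - 72*sqrt(2)*u^2 + 205*u^2 + 840*u + 350)/(u^4 - 24*sqrt(2)*u^3 + 428*u^2 - 1680*sqrt(2)*u + 4900)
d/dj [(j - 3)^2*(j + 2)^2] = 2*(j - 3)*(j + 2)*(2*j - 1)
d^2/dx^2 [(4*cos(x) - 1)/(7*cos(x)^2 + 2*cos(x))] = 2*(126*sin(x)^4/cos(x)^3 + 98*sin(x)^2 + 119 + 107/cos(x) - 42/cos(x)^2 - 130/cos(x)^3)/(7*cos(x) + 2)^3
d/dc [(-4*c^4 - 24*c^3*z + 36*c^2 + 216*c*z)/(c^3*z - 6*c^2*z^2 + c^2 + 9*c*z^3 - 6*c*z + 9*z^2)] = 4*(c*(c^3 + 6*c^2*z - 9*c - 54*z)*(3*c^2*z - 12*c*z^2 + 2*c + 9*z^3 - 6*z) + 2*(-2*c^3 - 9*c^2*z + 9*c + 27*z)*(c^3*z - 6*c^2*z^2 + c^2 + 9*c*z^3 - 6*c*z + 9*z^2))/(c^3*z - 6*c^2*z^2 + c^2 + 9*c*z^3 - 6*c*z + 9*z^2)^2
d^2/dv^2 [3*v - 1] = 0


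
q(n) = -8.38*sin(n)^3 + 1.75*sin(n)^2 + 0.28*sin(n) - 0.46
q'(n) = -25.14*sin(n)^2*cos(n) + 3.5*sin(n)*cos(n) + 0.28*cos(n)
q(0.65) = -1.51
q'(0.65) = -5.42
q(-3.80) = -1.55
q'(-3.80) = 5.53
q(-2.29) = 3.89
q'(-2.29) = 10.92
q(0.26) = -0.41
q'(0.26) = -0.47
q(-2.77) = 0.07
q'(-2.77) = 4.01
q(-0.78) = 3.12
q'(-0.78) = -10.39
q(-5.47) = -2.55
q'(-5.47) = -7.18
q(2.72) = -0.63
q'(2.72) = 2.28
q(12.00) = 1.19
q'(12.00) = -7.46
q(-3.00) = -0.44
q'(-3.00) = 0.71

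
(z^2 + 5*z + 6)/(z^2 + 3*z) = (z + 2)/z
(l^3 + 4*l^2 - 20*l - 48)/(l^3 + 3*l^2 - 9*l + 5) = (l^3 + 4*l^2 - 20*l - 48)/(l^3 + 3*l^2 - 9*l + 5)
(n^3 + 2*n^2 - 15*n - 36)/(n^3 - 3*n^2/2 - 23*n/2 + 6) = 2*(n + 3)/(2*n - 1)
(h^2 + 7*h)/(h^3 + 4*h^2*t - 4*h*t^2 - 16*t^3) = h*(h + 7)/(h^3 + 4*h^2*t - 4*h*t^2 - 16*t^3)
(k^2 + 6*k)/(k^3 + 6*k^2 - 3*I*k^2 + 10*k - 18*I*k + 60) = k/(k^2 - 3*I*k + 10)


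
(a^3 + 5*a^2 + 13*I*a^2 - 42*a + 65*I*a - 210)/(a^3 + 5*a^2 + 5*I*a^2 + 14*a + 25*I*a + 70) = (a + 6*I)/(a - 2*I)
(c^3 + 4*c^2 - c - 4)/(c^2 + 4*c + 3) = (c^2 + 3*c - 4)/(c + 3)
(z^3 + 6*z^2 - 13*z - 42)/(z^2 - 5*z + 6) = (z^2 + 9*z + 14)/(z - 2)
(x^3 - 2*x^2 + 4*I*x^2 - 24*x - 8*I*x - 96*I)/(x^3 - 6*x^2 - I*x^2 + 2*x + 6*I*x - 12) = (x^2 + 4*x*(1 + I) + 16*I)/(x^2 - I*x + 2)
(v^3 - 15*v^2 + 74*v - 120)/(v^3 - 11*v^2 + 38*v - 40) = (v - 6)/(v - 2)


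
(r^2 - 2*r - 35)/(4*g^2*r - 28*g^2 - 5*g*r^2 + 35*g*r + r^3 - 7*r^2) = (r + 5)/(4*g^2 - 5*g*r + r^2)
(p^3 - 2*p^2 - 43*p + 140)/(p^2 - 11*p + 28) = (p^2 + 2*p - 35)/(p - 7)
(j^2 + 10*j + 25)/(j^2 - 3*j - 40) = (j + 5)/(j - 8)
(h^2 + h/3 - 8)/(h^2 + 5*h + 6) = (h - 8/3)/(h + 2)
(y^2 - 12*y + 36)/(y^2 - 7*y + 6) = (y - 6)/(y - 1)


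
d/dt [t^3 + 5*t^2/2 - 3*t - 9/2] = 3*t^2 + 5*t - 3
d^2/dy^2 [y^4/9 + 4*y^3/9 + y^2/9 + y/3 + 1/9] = 4*y^2/3 + 8*y/3 + 2/9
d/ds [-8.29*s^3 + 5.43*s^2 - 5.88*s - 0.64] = -24.87*s^2 + 10.86*s - 5.88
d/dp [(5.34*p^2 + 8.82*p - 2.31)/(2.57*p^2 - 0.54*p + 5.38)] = (-25.551*p^2 + 69.3318*p + 46.2042)/(6.6049*p^4 - 2.7756*p^3 + 27.9448*p^2 - 5.8104*p + 28.9444)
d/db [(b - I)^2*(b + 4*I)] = (b - I)*(3*b + 7*I)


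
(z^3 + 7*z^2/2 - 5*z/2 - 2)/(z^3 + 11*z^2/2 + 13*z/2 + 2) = (z - 1)/(z + 1)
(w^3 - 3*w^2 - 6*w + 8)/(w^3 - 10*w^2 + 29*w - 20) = (w + 2)/(w - 5)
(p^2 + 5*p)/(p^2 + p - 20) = p/(p - 4)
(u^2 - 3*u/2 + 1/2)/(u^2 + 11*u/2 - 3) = (u - 1)/(u + 6)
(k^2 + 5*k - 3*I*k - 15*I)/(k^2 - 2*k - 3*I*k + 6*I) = (k + 5)/(k - 2)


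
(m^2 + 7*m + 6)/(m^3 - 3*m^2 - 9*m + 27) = (m^2 + 7*m + 6)/(m^3 - 3*m^2 - 9*m + 27)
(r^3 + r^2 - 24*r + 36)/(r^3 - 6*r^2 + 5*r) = (r^3 + r^2 - 24*r + 36)/(r*(r^2 - 6*r + 5))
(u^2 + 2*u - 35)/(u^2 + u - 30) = (u + 7)/(u + 6)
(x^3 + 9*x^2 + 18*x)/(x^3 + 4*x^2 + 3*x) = (x + 6)/(x + 1)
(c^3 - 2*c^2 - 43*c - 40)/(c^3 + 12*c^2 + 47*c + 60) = (c^2 - 7*c - 8)/(c^2 + 7*c + 12)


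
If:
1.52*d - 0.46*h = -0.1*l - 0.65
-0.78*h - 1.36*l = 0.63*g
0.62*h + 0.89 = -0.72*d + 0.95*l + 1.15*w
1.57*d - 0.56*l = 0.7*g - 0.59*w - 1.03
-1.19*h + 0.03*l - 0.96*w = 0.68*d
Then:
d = -0.48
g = 1.32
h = -0.29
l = -0.45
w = 0.68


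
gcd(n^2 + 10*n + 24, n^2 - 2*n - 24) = n + 4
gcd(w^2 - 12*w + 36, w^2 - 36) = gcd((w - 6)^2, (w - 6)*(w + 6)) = w - 6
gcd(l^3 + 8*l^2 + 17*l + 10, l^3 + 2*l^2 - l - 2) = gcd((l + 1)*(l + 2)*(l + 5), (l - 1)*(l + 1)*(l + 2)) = l^2 + 3*l + 2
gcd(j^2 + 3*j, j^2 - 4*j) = j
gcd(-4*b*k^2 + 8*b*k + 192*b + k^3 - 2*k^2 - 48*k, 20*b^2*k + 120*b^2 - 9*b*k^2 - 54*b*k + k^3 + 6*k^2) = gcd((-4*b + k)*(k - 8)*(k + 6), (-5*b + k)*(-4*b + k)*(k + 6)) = 4*b*k + 24*b - k^2 - 6*k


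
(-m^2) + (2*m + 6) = -m^2 + 2*m + 6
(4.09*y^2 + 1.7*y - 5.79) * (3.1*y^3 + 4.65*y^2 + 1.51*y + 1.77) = 12.679*y^5 + 24.2885*y^4 - 3.8681*y^3 - 17.1172*y^2 - 5.7339*y - 10.2483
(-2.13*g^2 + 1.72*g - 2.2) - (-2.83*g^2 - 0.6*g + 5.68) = 0.7*g^2 + 2.32*g - 7.88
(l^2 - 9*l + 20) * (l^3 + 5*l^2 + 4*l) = l^5 - 4*l^4 - 21*l^3 + 64*l^2 + 80*l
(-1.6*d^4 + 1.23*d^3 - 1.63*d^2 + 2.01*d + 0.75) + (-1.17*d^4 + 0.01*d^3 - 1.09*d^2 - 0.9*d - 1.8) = -2.77*d^4 + 1.24*d^3 - 2.72*d^2 + 1.11*d - 1.05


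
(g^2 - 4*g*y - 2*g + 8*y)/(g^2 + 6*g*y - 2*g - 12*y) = (g - 4*y)/(g + 6*y)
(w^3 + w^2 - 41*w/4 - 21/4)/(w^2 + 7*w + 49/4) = (2*w^2 - 5*w - 3)/(2*w + 7)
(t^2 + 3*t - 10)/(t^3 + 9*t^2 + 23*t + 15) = (t - 2)/(t^2 + 4*t + 3)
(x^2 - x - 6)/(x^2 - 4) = (x - 3)/(x - 2)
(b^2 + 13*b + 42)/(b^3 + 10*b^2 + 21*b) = (b + 6)/(b*(b + 3))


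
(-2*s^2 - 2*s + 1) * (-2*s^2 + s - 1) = 4*s^4 + 2*s^3 - 2*s^2 + 3*s - 1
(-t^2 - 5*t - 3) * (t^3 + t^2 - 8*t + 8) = -t^5 - 6*t^4 + 29*t^2 - 16*t - 24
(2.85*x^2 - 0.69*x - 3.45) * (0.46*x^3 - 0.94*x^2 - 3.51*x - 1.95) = 1.311*x^5 - 2.9964*x^4 - 10.9419*x^3 + 0.107399999999999*x^2 + 13.455*x + 6.7275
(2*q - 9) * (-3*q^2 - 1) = -6*q^3 + 27*q^2 - 2*q + 9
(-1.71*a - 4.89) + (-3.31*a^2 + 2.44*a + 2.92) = -3.31*a^2 + 0.73*a - 1.97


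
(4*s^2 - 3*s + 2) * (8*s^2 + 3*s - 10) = 32*s^4 - 12*s^3 - 33*s^2 + 36*s - 20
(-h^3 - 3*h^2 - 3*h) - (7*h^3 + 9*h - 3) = -8*h^3 - 3*h^2 - 12*h + 3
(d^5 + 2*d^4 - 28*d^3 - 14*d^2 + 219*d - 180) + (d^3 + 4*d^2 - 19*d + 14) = d^5 + 2*d^4 - 27*d^3 - 10*d^2 + 200*d - 166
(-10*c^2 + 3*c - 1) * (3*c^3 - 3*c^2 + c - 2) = -30*c^5 + 39*c^4 - 22*c^3 + 26*c^2 - 7*c + 2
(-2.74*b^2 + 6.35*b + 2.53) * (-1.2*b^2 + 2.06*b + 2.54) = 3.288*b^4 - 13.2644*b^3 + 3.0854*b^2 + 21.3408*b + 6.4262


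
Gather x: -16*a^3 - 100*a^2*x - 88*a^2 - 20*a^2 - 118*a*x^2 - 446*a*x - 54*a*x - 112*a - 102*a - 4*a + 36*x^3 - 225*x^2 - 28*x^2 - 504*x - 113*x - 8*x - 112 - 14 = -16*a^3 - 108*a^2 - 218*a + 36*x^3 + x^2*(-118*a - 253) + x*(-100*a^2 - 500*a - 625) - 126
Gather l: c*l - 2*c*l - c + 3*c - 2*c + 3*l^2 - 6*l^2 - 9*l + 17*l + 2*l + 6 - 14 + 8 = -3*l^2 + l*(10 - c)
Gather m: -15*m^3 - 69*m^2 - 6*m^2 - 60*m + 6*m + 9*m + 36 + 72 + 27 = -15*m^3 - 75*m^2 - 45*m + 135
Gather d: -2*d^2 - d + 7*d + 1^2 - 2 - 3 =-2*d^2 + 6*d - 4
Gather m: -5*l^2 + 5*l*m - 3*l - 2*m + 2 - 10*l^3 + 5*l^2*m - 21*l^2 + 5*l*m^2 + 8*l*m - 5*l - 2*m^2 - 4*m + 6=-10*l^3 - 26*l^2 - 8*l + m^2*(5*l - 2) + m*(5*l^2 + 13*l - 6) + 8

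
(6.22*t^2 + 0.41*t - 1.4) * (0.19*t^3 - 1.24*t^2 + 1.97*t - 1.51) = 1.1818*t^5 - 7.6349*t^4 + 11.479*t^3 - 6.8485*t^2 - 3.3771*t + 2.114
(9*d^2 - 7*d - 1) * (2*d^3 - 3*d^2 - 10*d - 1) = 18*d^5 - 41*d^4 - 71*d^3 + 64*d^2 + 17*d + 1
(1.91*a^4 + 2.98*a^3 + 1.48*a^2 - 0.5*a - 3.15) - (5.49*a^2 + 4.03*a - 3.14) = 1.91*a^4 + 2.98*a^3 - 4.01*a^2 - 4.53*a - 0.00999999999999979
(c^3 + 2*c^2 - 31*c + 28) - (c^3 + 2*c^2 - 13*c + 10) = 18 - 18*c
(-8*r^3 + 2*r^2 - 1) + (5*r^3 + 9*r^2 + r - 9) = -3*r^3 + 11*r^2 + r - 10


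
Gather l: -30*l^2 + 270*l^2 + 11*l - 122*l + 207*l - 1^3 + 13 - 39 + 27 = 240*l^2 + 96*l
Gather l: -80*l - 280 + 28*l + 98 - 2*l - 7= -54*l - 189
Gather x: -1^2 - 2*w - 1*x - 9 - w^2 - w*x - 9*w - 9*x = -w^2 - 11*w + x*(-w - 10) - 10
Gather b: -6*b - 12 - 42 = -6*b - 54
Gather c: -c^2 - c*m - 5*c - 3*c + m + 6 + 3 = -c^2 + c*(-m - 8) + m + 9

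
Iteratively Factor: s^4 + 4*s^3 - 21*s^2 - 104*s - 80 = (s + 4)*(s^3 - 21*s - 20) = (s + 1)*(s + 4)*(s^2 - s - 20) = (s - 5)*(s + 1)*(s + 4)*(s + 4)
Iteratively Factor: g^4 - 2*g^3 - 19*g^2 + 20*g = (g - 5)*(g^3 + 3*g^2 - 4*g) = (g - 5)*(g - 1)*(g^2 + 4*g) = (g - 5)*(g - 1)*(g + 4)*(g)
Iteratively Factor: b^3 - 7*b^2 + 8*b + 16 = (b - 4)*(b^2 - 3*b - 4) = (b - 4)*(b + 1)*(b - 4)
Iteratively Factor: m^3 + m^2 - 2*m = (m + 2)*(m^2 - m) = (m - 1)*(m + 2)*(m)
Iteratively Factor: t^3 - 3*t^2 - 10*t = (t - 5)*(t^2 + 2*t) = t*(t - 5)*(t + 2)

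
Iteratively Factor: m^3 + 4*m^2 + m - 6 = (m - 1)*(m^2 + 5*m + 6) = (m - 1)*(m + 2)*(m + 3)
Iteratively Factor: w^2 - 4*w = (w - 4)*(w)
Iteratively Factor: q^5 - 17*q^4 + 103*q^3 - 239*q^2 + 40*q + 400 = (q + 1)*(q^4 - 18*q^3 + 121*q^2 - 360*q + 400) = (q - 4)*(q + 1)*(q^3 - 14*q^2 + 65*q - 100) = (q - 4)^2*(q + 1)*(q^2 - 10*q + 25) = (q - 5)*(q - 4)^2*(q + 1)*(q - 5)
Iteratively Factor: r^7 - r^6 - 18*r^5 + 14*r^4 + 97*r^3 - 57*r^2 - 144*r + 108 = (r + 2)*(r^6 - 3*r^5 - 12*r^4 + 38*r^3 + 21*r^2 - 99*r + 54) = (r - 3)*(r + 2)*(r^5 - 12*r^3 + 2*r^2 + 27*r - 18) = (r - 3)*(r - 1)*(r + 2)*(r^4 + r^3 - 11*r^2 - 9*r + 18) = (r - 3)*(r - 1)*(r + 2)*(r + 3)*(r^3 - 2*r^2 - 5*r + 6) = (r - 3)*(r - 1)^2*(r + 2)*(r + 3)*(r^2 - r - 6) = (r - 3)^2*(r - 1)^2*(r + 2)*(r + 3)*(r + 2)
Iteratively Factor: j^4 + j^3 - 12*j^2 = (j)*(j^3 + j^2 - 12*j) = j*(j - 3)*(j^2 + 4*j) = j*(j - 3)*(j + 4)*(j)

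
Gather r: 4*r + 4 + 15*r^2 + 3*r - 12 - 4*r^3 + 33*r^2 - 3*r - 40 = -4*r^3 + 48*r^2 + 4*r - 48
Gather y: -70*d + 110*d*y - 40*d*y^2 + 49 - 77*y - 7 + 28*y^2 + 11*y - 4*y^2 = -70*d + y^2*(24 - 40*d) + y*(110*d - 66) + 42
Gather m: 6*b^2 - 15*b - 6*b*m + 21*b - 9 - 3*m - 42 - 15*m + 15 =6*b^2 + 6*b + m*(-6*b - 18) - 36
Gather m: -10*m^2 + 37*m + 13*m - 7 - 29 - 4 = -10*m^2 + 50*m - 40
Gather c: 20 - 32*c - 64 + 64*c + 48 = 32*c + 4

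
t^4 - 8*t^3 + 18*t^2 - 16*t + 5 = (t - 5)*(t - 1)^3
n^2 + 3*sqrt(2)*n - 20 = (n - 2*sqrt(2))*(n + 5*sqrt(2))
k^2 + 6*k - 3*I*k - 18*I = (k + 6)*(k - 3*I)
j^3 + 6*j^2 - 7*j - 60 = (j - 3)*(j + 4)*(j + 5)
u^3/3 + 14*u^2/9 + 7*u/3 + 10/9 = (u/3 + 1/3)*(u + 5/3)*(u + 2)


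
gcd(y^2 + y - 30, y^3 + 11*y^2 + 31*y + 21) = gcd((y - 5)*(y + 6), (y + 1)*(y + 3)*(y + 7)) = 1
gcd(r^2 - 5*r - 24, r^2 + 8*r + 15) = r + 3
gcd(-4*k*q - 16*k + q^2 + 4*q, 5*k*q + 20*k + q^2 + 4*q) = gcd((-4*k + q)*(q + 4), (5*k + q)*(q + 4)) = q + 4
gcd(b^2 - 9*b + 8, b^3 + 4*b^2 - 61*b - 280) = b - 8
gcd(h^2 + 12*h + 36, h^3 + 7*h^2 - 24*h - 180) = h^2 + 12*h + 36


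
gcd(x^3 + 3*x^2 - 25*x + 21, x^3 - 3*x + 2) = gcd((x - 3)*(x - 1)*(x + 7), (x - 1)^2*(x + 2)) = x - 1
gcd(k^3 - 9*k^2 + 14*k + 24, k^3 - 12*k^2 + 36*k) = k - 6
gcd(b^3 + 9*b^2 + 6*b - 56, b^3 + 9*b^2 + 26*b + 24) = b + 4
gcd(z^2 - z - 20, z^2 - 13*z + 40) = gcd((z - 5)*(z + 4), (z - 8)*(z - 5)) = z - 5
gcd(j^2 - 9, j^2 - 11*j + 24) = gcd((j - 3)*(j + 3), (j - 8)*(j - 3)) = j - 3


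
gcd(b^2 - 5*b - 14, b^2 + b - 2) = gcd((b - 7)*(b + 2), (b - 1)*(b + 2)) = b + 2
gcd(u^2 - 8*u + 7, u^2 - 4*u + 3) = u - 1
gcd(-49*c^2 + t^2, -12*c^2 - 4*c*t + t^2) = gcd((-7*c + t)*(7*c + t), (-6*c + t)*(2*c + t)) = 1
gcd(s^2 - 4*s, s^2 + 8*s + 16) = 1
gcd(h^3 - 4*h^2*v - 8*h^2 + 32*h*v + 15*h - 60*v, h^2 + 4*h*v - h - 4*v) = 1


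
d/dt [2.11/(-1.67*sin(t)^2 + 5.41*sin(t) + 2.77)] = (7.0474*sin(t) - 11.4151)*cos(t)/(-1.67*sin(t)^2 + 5.41*sin(t) + 2.77)^2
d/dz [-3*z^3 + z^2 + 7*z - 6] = -9*z^2 + 2*z + 7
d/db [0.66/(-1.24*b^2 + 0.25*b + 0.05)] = (1.6368*b - 0.165)/(-1.24*b^2 + 0.25*b + 0.05)^2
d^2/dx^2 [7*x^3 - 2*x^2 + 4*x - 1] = 42*x - 4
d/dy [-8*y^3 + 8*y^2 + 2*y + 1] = -24*y^2 + 16*y + 2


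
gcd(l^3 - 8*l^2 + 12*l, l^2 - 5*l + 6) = l - 2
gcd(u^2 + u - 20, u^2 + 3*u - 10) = u + 5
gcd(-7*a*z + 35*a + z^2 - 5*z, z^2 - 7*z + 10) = z - 5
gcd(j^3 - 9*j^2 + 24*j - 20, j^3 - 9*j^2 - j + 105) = j - 5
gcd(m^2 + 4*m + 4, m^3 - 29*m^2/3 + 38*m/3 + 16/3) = 1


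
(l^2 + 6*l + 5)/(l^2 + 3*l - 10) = (l + 1)/(l - 2)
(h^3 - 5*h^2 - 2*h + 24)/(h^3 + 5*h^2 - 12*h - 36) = (h - 4)/(h + 6)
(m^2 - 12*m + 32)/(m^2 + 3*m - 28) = (m - 8)/(m + 7)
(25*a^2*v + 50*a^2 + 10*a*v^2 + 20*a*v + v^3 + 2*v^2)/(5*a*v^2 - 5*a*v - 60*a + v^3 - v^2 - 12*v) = (5*a*v + 10*a + v^2 + 2*v)/(v^2 - v - 12)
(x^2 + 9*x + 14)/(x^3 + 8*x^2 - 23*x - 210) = (x + 2)/(x^2 + x - 30)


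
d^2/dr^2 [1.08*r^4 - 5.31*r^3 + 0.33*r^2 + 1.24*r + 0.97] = 12.96*r^2 - 31.86*r + 0.66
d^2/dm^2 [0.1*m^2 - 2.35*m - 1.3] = 0.200000000000000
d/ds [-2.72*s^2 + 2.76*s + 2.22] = 2.76 - 5.44*s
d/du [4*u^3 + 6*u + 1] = 12*u^2 + 6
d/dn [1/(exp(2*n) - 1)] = -1/(2*sinh(n)^2)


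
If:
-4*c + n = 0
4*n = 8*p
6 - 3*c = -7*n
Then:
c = -6/25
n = -24/25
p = -12/25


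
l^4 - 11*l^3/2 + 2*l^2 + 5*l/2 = l*(l - 5)*(l - 1)*(l + 1/2)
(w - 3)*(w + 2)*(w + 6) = w^3 + 5*w^2 - 12*w - 36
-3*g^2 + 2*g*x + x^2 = (-g + x)*(3*g + x)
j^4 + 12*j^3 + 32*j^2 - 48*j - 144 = (j - 2)*(j + 2)*(j + 6)^2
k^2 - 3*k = k*(k - 3)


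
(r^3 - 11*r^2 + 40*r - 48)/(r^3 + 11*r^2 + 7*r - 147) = (r^2 - 8*r + 16)/(r^2 + 14*r + 49)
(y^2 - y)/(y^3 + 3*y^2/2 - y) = 2*(y - 1)/(2*y^2 + 3*y - 2)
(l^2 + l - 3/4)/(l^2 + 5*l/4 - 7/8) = 2*(2*l + 3)/(4*l + 7)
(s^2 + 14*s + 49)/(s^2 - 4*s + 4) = (s^2 + 14*s + 49)/(s^2 - 4*s + 4)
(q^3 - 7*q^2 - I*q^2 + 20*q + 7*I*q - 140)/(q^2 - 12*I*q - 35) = (q^2 + q*(-7 + 4*I) - 28*I)/(q - 7*I)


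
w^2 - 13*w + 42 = (w - 7)*(w - 6)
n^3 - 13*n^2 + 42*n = n*(n - 7)*(n - 6)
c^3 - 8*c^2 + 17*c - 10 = (c - 5)*(c - 2)*(c - 1)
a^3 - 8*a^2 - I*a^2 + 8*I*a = a*(a - 8)*(a - I)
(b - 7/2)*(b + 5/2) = b^2 - b - 35/4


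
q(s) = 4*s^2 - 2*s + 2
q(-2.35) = 28.79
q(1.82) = 11.61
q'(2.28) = 16.24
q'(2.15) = 15.20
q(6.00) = 134.00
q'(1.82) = 12.56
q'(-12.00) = -98.00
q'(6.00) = 46.00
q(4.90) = 88.24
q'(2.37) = 16.96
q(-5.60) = 138.64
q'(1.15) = 7.20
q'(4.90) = 37.20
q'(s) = 8*s - 2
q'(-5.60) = -46.80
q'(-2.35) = -20.80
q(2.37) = 19.73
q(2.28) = 18.23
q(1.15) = 4.99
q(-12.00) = 602.00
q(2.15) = 16.19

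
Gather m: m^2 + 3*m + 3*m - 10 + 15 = m^2 + 6*m + 5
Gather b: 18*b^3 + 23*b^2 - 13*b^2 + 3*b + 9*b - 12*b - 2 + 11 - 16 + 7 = 18*b^3 + 10*b^2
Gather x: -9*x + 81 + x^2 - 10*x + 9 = x^2 - 19*x + 90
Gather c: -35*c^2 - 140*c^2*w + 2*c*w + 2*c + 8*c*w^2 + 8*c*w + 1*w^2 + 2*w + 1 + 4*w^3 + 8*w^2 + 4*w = c^2*(-140*w - 35) + c*(8*w^2 + 10*w + 2) + 4*w^3 + 9*w^2 + 6*w + 1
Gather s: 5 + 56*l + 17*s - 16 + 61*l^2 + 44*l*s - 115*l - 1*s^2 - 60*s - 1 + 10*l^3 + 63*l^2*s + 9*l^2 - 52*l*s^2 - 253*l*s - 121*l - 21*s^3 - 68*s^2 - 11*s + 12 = 10*l^3 + 70*l^2 - 180*l - 21*s^3 + s^2*(-52*l - 69) + s*(63*l^2 - 209*l - 54)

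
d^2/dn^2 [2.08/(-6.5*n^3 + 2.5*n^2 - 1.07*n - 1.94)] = ((81.12*n - 10.4)*(6.5*n^3 - 2.5*n^2 + 1.07*n + 1.94) - 2.08*(19.5*n^2 - 5.0*n + 1.07)*(39.0*n^2 - 10.0*n + 2.14))/(6.5*n^3 - 2.5*n^2 + 1.07*n + 1.94)^3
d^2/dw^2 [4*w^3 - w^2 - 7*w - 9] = 24*w - 2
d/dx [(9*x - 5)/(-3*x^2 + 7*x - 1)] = (27*x^2 - 30*x + 26)/(9*x^4 - 42*x^3 + 55*x^2 - 14*x + 1)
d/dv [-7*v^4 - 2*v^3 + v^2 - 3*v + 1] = -28*v^3 - 6*v^2 + 2*v - 3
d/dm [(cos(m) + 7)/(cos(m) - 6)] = 13*sin(m)/(cos(m) - 6)^2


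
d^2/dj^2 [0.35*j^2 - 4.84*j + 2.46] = 0.700000000000000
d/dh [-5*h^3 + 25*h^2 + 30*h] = -15*h^2 + 50*h + 30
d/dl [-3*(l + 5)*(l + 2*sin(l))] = -3*l - 3*(l + 5)*(2*cos(l) + 1) - 6*sin(l)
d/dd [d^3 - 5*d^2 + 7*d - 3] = 3*d^2 - 10*d + 7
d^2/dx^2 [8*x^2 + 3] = 16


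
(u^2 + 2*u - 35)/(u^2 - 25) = (u + 7)/(u + 5)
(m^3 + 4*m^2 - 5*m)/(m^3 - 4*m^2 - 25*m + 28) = m*(m + 5)/(m^2 - 3*m - 28)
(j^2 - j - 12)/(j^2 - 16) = (j + 3)/(j + 4)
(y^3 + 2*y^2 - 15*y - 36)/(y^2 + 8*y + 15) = (y^2 - y - 12)/(y + 5)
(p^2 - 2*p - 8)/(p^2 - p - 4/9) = 9*(-p^2 + 2*p + 8)/(-9*p^2 + 9*p + 4)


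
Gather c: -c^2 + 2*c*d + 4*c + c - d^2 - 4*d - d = -c^2 + c*(2*d + 5) - d^2 - 5*d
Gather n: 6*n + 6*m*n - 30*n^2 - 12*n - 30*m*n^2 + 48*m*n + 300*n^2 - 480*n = n^2*(270 - 30*m) + n*(54*m - 486)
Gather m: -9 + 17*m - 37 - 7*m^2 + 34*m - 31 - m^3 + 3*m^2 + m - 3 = -m^3 - 4*m^2 + 52*m - 80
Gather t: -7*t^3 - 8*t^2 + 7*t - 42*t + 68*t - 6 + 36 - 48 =-7*t^3 - 8*t^2 + 33*t - 18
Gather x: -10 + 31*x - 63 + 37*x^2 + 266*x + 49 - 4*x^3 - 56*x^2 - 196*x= -4*x^3 - 19*x^2 + 101*x - 24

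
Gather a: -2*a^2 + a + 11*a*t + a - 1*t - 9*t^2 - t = -2*a^2 + a*(11*t + 2) - 9*t^2 - 2*t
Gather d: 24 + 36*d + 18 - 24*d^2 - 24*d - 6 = -24*d^2 + 12*d + 36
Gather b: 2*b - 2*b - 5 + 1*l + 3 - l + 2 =0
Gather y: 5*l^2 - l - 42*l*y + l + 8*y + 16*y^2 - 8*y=5*l^2 - 42*l*y + 16*y^2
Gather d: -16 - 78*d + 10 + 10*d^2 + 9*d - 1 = 10*d^2 - 69*d - 7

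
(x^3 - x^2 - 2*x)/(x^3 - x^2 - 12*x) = (-x^2 + x + 2)/(-x^2 + x + 12)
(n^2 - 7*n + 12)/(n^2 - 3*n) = (n - 4)/n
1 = 1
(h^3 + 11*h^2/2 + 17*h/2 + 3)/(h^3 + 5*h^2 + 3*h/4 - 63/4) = 2*(2*h^2 + 5*h + 2)/(4*h^2 + 8*h - 21)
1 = 1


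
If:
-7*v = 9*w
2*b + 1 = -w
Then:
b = -w/2 - 1/2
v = -9*w/7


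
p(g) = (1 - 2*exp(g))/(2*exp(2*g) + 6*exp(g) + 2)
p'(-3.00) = -0.10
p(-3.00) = 0.39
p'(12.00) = 0.00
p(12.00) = 0.00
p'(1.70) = 0.05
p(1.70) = -0.10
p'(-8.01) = -0.00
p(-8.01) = 0.50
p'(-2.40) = -0.14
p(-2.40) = 0.32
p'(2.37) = 0.05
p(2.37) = -0.07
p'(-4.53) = -0.03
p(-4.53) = 0.47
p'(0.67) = -0.01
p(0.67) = -0.14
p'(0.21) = -0.07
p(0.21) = -0.12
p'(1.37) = 0.04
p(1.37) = -0.12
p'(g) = (1 - 2*exp(g))*(-4*exp(2*g) - 6*exp(g))/(2*exp(2*g) + 6*exp(g) + 2)^2 - 2*exp(g)/(2*exp(2*g) + 6*exp(g) + 2)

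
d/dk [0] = 0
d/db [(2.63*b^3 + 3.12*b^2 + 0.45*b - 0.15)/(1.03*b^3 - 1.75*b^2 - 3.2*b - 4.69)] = (-7.8161*b^4 - 17.759*b^3 - 45.7371*b^2 - 29.7906*b - 2.5905)/(1.0609*b^6 - 3.605*b^5 - 3.5295*b^4 + 1.5386*b^3 + 26.655*b^2 + 30.016*b + 21.9961)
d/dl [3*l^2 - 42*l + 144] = 6*l - 42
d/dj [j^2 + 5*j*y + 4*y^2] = 2*j + 5*y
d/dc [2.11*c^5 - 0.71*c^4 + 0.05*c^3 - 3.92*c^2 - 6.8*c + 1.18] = 10.55*c^4 - 2.84*c^3 + 0.15*c^2 - 7.84*c - 6.8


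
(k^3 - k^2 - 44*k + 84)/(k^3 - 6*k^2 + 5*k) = (k^3 - k^2 - 44*k + 84)/(k*(k^2 - 6*k + 5))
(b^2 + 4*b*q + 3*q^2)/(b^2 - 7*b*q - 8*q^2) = (-b - 3*q)/(-b + 8*q)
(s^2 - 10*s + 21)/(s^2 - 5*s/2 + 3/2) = 2*(s^2 - 10*s + 21)/(2*s^2 - 5*s + 3)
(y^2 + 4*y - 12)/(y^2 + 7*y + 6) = (y - 2)/(y + 1)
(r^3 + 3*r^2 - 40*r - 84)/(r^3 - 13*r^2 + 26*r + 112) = (r^2 + r - 42)/(r^2 - 15*r + 56)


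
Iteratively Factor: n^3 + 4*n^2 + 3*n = (n)*(n^2 + 4*n + 3) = n*(n + 3)*(n + 1)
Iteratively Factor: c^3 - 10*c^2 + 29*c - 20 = (c - 5)*(c^2 - 5*c + 4) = (c - 5)*(c - 4)*(c - 1)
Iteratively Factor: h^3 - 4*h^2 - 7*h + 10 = (h + 2)*(h^2 - 6*h + 5) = (h - 5)*(h + 2)*(h - 1)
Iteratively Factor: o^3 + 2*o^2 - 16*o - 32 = (o + 4)*(o^2 - 2*o - 8) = (o + 2)*(o + 4)*(o - 4)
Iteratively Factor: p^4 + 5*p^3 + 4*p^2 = (p)*(p^3 + 5*p^2 + 4*p) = p^2*(p^2 + 5*p + 4) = p^2*(p + 1)*(p + 4)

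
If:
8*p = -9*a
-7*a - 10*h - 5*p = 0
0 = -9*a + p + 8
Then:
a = 64/81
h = -44/405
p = -8/9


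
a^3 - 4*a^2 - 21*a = a*(a - 7)*(a + 3)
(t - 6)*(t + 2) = t^2 - 4*t - 12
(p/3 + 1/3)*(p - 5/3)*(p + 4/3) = p^3/3 + 2*p^2/9 - 23*p/27 - 20/27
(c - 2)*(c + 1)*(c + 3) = c^3 + 2*c^2 - 5*c - 6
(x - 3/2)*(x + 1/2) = x^2 - x - 3/4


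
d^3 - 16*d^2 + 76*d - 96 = (d - 8)*(d - 6)*(d - 2)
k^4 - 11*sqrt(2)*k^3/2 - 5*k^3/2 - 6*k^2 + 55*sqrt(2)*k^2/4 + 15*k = k*(k - 5/2)*(k - 6*sqrt(2))*(k + sqrt(2)/2)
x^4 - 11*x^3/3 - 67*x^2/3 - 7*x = x*(x - 7)*(x + 1/3)*(x + 3)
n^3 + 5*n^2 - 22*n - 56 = (n - 4)*(n + 2)*(n + 7)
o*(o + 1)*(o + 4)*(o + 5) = o^4 + 10*o^3 + 29*o^2 + 20*o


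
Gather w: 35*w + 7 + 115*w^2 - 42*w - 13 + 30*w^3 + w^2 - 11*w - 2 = 30*w^3 + 116*w^2 - 18*w - 8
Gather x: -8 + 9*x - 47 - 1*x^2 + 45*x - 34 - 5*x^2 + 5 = -6*x^2 + 54*x - 84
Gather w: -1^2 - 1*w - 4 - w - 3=-2*w - 8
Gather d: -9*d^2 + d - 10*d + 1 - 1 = -9*d^2 - 9*d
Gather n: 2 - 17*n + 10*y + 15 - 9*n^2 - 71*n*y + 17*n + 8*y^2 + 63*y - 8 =-9*n^2 - 71*n*y + 8*y^2 + 73*y + 9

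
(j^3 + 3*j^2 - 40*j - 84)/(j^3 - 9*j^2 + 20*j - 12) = (j^2 + 9*j + 14)/(j^2 - 3*j + 2)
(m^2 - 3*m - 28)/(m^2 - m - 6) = (-m^2 + 3*m + 28)/(-m^2 + m + 6)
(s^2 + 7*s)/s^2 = (s + 7)/s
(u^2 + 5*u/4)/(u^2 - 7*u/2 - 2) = u*(4*u + 5)/(2*(2*u^2 - 7*u - 4))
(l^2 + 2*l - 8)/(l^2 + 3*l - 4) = (l - 2)/(l - 1)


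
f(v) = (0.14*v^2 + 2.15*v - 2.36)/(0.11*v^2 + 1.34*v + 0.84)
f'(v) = (-0.22*v - 1.34)*(0.14*v^2 + 2.15*v - 2.36)/(0.11*v^2 + 1.34*v + 0.84)^2 + (0.28*v + 2.15)/(0.11*v^2 + 1.34*v + 0.84)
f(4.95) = 1.15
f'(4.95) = 0.07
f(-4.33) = 3.12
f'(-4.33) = 0.09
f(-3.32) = 3.32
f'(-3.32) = 0.34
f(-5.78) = 3.13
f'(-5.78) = -0.10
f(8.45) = 1.29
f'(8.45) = 0.02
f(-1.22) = 7.57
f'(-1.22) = 9.98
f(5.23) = 1.17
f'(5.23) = 0.06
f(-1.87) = 4.60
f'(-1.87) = 2.06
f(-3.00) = 3.45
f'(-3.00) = 0.47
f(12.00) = 1.33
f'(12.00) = 0.01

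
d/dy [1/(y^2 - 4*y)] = 2*(2 - y)/(y^2*(y - 4)^2)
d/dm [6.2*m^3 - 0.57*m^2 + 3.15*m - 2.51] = 18.6*m^2 - 1.14*m + 3.15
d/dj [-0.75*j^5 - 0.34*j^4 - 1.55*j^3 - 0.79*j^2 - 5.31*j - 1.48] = -3.75*j^4 - 1.36*j^3 - 4.65*j^2 - 1.58*j - 5.31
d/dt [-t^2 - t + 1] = -2*t - 1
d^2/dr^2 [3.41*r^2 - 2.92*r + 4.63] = 6.82000000000000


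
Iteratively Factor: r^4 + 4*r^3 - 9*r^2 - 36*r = (r + 3)*(r^3 + r^2 - 12*r) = (r + 3)*(r + 4)*(r^2 - 3*r) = r*(r + 3)*(r + 4)*(r - 3)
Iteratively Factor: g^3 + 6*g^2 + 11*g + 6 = (g + 3)*(g^2 + 3*g + 2) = (g + 1)*(g + 3)*(g + 2)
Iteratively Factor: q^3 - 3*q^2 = (q - 3)*(q^2) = q*(q - 3)*(q)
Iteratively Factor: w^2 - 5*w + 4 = (w - 1)*(w - 4)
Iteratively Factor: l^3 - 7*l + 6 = (l - 1)*(l^2 + l - 6) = (l - 1)*(l + 3)*(l - 2)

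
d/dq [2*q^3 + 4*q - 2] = 6*q^2 + 4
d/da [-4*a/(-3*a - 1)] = 4/(3*a + 1)^2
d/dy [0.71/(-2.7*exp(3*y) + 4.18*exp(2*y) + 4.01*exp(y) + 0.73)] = (5.751*exp(2*y) - 5.9356*exp(y) - 2.8471)*exp(y)/(-2.7*exp(3*y) + 4.18*exp(2*y) + 4.01*exp(y) + 0.73)^2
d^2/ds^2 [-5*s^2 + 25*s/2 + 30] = -10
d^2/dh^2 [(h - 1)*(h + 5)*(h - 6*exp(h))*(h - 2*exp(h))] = -8*h^3*exp(h) + 48*h^2*exp(2*h) - 80*h^2*exp(h) + 12*h^2 + 288*h*exp(2*h) - 136*h*exp(h) + 24*h - 24*exp(2*h) + 16*exp(h) - 10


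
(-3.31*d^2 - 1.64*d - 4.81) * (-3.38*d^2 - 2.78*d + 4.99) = 11.1878*d^4 + 14.745*d^3 + 4.3001*d^2 + 5.1882*d - 24.0019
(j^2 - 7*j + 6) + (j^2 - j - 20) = 2*j^2 - 8*j - 14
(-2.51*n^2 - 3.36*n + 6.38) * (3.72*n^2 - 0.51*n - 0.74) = -9.3372*n^4 - 11.2191*n^3 + 27.3046*n^2 - 0.7674*n - 4.7212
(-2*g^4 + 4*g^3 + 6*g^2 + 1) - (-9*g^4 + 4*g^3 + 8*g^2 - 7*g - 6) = 7*g^4 - 2*g^2 + 7*g + 7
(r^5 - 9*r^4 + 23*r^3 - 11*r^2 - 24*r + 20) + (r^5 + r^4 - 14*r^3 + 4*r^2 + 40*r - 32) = 2*r^5 - 8*r^4 + 9*r^3 - 7*r^2 + 16*r - 12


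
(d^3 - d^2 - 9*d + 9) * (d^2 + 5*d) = d^5 + 4*d^4 - 14*d^3 - 36*d^2 + 45*d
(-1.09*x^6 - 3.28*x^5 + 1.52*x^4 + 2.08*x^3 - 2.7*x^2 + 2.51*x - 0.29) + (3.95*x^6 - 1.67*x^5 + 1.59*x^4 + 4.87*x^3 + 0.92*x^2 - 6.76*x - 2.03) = 2.86*x^6 - 4.95*x^5 + 3.11*x^4 + 6.95*x^3 - 1.78*x^2 - 4.25*x - 2.32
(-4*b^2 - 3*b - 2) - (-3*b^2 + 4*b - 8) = -b^2 - 7*b + 6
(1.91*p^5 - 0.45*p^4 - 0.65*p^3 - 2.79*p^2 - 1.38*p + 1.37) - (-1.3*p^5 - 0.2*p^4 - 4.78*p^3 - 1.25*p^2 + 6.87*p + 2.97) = 3.21*p^5 - 0.25*p^4 + 4.13*p^3 - 1.54*p^2 - 8.25*p - 1.6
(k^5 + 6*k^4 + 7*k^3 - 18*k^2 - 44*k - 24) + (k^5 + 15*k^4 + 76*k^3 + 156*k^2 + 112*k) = 2*k^5 + 21*k^4 + 83*k^3 + 138*k^2 + 68*k - 24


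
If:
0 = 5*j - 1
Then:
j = 1/5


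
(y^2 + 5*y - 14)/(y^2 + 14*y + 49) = (y - 2)/(y + 7)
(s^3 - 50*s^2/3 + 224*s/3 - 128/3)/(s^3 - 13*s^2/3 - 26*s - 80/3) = (3*s^2 - 26*s + 16)/(3*s^2 + 11*s + 10)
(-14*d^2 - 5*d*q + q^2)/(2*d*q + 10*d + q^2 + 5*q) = (-7*d + q)/(q + 5)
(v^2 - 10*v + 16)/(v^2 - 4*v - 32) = (v - 2)/(v + 4)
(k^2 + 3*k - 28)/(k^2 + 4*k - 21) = (k - 4)/(k - 3)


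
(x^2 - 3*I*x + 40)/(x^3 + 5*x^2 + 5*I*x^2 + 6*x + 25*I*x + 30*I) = (x - 8*I)/(x^2 + 5*x + 6)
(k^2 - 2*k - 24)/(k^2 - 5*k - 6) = (k + 4)/(k + 1)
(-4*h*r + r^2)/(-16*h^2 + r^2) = r/(4*h + r)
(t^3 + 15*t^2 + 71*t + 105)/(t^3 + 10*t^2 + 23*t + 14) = (t^2 + 8*t + 15)/(t^2 + 3*t + 2)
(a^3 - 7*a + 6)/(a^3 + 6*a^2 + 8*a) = (a^3 - 7*a + 6)/(a*(a^2 + 6*a + 8))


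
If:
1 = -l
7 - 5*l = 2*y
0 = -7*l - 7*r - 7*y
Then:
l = -1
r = -5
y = 6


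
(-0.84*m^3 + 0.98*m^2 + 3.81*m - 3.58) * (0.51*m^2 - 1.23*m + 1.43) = -0.4284*m^5 + 1.533*m^4 - 0.4635*m^3 - 5.1107*m^2 + 9.8517*m - 5.1194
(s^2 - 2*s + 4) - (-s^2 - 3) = 2*s^2 - 2*s + 7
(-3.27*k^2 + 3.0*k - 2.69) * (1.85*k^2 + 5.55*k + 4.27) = -6.0495*k^4 - 12.5985*k^3 - 2.2894*k^2 - 2.1195*k - 11.4863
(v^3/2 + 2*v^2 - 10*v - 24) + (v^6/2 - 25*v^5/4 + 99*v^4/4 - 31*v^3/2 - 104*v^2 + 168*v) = v^6/2 - 25*v^5/4 + 99*v^4/4 - 15*v^3 - 102*v^2 + 158*v - 24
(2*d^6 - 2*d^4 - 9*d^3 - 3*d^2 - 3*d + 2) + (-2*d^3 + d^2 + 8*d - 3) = 2*d^6 - 2*d^4 - 11*d^3 - 2*d^2 + 5*d - 1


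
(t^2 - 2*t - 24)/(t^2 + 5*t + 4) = (t - 6)/(t + 1)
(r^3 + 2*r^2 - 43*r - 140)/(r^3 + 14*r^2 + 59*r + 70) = (r^2 - 3*r - 28)/(r^2 + 9*r + 14)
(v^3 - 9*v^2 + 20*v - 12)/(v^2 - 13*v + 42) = (v^2 - 3*v + 2)/(v - 7)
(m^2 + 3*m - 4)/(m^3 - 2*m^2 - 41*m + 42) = (m + 4)/(m^2 - m - 42)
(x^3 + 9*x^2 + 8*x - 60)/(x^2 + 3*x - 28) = (x^3 + 9*x^2 + 8*x - 60)/(x^2 + 3*x - 28)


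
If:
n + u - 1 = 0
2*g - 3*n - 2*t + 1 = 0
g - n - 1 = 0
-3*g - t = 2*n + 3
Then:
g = -2/3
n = -5/3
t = 7/3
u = 8/3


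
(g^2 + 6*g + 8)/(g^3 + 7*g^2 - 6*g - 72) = (g + 2)/(g^2 + 3*g - 18)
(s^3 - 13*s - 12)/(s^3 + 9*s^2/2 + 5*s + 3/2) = 2*(s - 4)/(2*s + 1)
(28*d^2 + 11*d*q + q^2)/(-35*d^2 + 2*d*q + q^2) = (4*d + q)/(-5*d + q)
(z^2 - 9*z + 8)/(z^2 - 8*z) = (z - 1)/z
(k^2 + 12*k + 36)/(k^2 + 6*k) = (k + 6)/k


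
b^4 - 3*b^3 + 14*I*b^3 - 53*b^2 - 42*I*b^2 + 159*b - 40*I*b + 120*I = (b - 3)*(b + I)*(b + 5*I)*(b + 8*I)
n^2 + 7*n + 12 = (n + 3)*(n + 4)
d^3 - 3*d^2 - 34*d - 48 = (d - 8)*(d + 2)*(d + 3)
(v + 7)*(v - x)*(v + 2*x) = v^3 + v^2*x + 7*v^2 - 2*v*x^2 + 7*v*x - 14*x^2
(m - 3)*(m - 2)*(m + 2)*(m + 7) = m^4 + 4*m^3 - 25*m^2 - 16*m + 84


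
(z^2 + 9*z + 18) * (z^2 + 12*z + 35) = z^4 + 21*z^3 + 161*z^2 + 531*z + 630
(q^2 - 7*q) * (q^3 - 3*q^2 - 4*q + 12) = q^5 - 10*q^4 + 17*q^3 + 40*q^2 - 84*q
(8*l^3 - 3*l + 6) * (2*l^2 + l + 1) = 16*l^5 + 8*l^4 + 2*l^3 + 9*l^2 + 3*l + 6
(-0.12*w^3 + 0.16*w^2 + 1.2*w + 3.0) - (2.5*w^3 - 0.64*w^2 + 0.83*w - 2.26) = -2.62*w^3 + 0.8*w^2 + 0.37*w + 5.26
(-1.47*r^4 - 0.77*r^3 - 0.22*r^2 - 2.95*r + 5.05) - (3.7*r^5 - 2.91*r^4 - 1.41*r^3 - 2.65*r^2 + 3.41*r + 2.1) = -3.7*r^5 + 1.44*r^4 + 0.64*r^3 + 2.43*r^2 - 6.36*r + 2.95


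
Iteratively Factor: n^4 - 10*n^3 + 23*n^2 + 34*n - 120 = (n - 4)*(n^3 - 6*n^2 - n + 30) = (n - 4)*(n - 3)*(n^2 - 3*n - 10) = (n - 5)*(n - 4)*(n - 3)*(n + 2)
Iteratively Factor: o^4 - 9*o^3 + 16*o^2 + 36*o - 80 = (o - 5)*(o^3 - 4*o^2 - 4*o + 16) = (o - 5)*(o + 2)*(o^2 - 6*o + 8) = (o - 5)*(o - 2)*(o + 2)*(o - 4)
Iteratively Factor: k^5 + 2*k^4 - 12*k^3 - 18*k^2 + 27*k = (k + 3)*(k^4 - k^3 - 9*k^2 + 9*k) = k*(k + 3)*(k^3 - k^2 - 9*k + 9) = k*(k + 3)^2*(k^2 - 4*k + 3) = k*(k - 3)*(k + 3)^2*(k - 1)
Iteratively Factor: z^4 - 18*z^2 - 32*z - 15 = (z + 3)*(z^3 - 3*z^2 - 9*z - 5) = (z + 1)*(z + 3)*(z^2 - 4*z - 5) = (z + 1)^2*(z + 3)*(z - 5)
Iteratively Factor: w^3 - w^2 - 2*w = (w)*(w^2 - w - 2) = w*(w - 2)*(w + 1)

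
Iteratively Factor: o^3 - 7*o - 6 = (o - 3)*(o^2 + 3*o + 2) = (o - 3)*(o + 1)*(o + 2)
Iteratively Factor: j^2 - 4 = (j - 2)*(j + 2)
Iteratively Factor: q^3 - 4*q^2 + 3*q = (q)*(q^2 - 4*q + 3) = q*(q - 3)*(q - 1)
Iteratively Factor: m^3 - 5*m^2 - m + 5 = (m - 5)*(m^2 - 1) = (m - 5)*(m + 1)*(m - 1)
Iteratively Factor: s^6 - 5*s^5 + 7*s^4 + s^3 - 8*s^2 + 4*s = (s - 1)*(s^5 - 4*s^4 + 3*s^3 + 4*s^2 - 4*s) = (s - 1)^2*(s^4 - 3*s^3 + 4*s) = (s - 1)^2*(s + 1)*(s^3 - 4*s^2 + 4*s) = (s - 2)*(s - 1)^2*(s + 1)*(s^2 - 2*s) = s*(s - 2)*(s - 1)^2*(s + 1)*(s - 2)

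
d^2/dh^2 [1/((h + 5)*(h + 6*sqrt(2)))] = 2*((h + 5)^2 + (h + 5)*(h + 6*sqrt(2)) + (h + 6*sqrt(2))^2)/((h + 5)^3*(h + 6*sqrt(2))^3)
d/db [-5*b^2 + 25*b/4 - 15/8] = 25/4 - 10*b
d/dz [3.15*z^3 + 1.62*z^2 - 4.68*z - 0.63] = 9.45*z^2 + 3.24*z - 4.68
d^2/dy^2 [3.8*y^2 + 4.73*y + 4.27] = 7.60000000000000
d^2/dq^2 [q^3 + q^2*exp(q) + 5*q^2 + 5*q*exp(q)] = q^2*exp(q) + 9*q*exp(q) + 6*q + 12*exp(q) + 10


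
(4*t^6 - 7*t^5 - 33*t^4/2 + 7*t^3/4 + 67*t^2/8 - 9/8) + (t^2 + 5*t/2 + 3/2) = 4*t^6 - 7*t^5 - 33*t^4/2 + 7*t^3/4 + 75*t^2/8 + 5*t/2 + 3/8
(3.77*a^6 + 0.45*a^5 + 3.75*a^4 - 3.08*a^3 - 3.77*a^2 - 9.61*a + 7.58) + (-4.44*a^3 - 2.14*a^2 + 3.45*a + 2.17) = 3.77*a^6 + 0.45*a^5 + 3.75*a^4 - 7.52*a^3 - 5.91*a^2 - 6.16*a + 9.75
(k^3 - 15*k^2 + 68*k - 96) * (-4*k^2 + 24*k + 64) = -4*k^5 + 84*k^4 - 568*k^3 + 1056*k^2 + 2048*k - 6144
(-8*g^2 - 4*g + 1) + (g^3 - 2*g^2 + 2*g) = g^3 - 10*g^2 - 2*g + 1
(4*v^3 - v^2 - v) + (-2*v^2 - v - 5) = 4*v^3 - 3*v^2 - 2*v - 5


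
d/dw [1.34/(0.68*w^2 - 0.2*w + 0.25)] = (0.268 - 1.8224*w)/(0.68*w^2 - 0.2*w + 0.25)^2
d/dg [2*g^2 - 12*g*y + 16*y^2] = 4*g - 12*y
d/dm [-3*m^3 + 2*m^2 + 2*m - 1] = -9*m^2 + 4*m + 2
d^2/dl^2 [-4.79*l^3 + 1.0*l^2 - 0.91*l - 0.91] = 2.0 - 28.74*l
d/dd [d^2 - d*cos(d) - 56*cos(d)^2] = d*sin(d) + 2*d + 56*sin(2*d) - cos(d)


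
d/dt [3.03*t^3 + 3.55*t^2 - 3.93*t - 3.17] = 9.09*t^2 + 7.1*t - 3.93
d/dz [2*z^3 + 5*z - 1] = 6*z^2 + 5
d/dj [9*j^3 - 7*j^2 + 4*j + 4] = 27*j^2 - 14*j + 4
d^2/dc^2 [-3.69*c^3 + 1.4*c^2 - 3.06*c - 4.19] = 2.8 - 22.14*c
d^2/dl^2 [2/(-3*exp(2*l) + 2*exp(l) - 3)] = 4*(-4*(3*exp(l) - 1)^2*exp(l) + (6*exp(l) - 1)*(3*exp(2*l) - 2*exp(l) + 3))*exp(l)/(3*exp(2*l) - 2*exp(l) + 3)^3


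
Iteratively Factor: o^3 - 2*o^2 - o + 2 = (o - 1)*(o^2 - o - 2) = (o - 1)*(o + 1)*(o - 2)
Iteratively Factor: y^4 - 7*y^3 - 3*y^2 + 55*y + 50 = (y + 1)*(y^3 - 8*y^2 + 5*y + 50) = (y + 1)*(y + 2)*(y^2 - 10*y + 25) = (y - 5)*(y + 1)*(y + 2)*(y - 5)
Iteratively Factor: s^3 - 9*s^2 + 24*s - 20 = (s - 5)*(s^2 - 4*s + 4) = (s - 5)*(s - 2)*(s - 2)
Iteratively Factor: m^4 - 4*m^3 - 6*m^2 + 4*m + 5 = (m - 5)*(m^3 + m^2 - m - 1) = (m - 5)*(m + 1)*(m^2 - 1) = (m - 5)*(m - 1)*(m + 1)*(m + 1)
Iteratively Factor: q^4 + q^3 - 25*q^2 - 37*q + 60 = (q + 3)*(q^3 - 2*q^2 - 19*q + 20) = (q + 3)*(q + 4)*(q^2 - 6*q + 5) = (q - 1)*(q + 3)*(q + 4)*(q - 5)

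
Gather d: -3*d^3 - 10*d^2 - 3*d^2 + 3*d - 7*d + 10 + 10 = -3*d^3 - 13*d^2 - 4*d + 20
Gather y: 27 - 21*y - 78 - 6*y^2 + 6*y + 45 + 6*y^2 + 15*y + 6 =0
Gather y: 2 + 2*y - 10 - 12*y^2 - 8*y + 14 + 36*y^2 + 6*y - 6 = 24*y^2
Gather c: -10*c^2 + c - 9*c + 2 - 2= -10*c^2 - 8*c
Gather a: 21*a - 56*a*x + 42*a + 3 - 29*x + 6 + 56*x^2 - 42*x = a*(63 - 56*x) + 56*x^2 - 71*x + 9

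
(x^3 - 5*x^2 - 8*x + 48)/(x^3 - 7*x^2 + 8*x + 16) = (x + 3)/(x + 1)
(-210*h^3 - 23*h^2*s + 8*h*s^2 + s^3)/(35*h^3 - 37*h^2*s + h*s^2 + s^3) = (6*h + s)/(-h + s)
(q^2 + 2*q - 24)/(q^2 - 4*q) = (q + 6)/q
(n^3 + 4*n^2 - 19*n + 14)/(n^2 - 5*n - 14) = (-n^3 - 4*n^2 + 19*n - 14)/(-n^2 + 5*n + 14)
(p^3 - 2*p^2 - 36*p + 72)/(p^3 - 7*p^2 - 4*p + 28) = (p^2 - 36)/(p^2 - 5*p - 14)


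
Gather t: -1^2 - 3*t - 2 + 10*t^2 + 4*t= 10*t^2 + t - 3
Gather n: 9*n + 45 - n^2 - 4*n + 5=-n^2 + 5*n + 50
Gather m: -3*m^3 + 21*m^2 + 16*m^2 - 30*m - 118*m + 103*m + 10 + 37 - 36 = -3*m^3 + 37*m^2 - 45*m + 11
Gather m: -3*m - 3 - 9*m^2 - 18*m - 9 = -9*m^2 - 21*m - 12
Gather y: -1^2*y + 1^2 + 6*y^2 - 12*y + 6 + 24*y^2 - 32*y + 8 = 30*y^2 - 45*y + 15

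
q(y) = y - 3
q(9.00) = 6.00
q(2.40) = -0.60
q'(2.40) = 1.00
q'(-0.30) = 1.00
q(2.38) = -0.62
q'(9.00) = 1.00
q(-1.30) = -4.30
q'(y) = 1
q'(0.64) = 1.00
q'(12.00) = 1.00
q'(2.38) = 1.00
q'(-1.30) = 1.00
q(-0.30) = -3.30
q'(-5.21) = 1.00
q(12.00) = 9.00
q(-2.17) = -5.17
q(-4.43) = -7.43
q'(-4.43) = 1.00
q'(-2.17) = 1.00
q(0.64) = -2.36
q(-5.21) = -8.21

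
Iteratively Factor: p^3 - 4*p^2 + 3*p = (p)*(p^2 - 4*p + 3) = p*(p - 1)*(p - 3)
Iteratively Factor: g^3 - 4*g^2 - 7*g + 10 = (g + 2)*(g^2 - 6*g + 5) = (g - 5)*(g + 2)*(g - 1)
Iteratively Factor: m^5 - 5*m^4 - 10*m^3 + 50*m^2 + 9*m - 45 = (m - 3)*(m^4 - 2*m^3 - 16*m^2 + 2*m + 15) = (m - 3)*(m + 1)*(m^3 - 3*m^2 - 13*m + 15) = (m - 3)*(m + 1)*(m + 3)*(m^2 - 6*m + 5) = (m - 3)*(m - 1)*(m + 1)*(m + 3)*(m - 5)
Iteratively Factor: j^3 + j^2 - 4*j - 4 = (j - 2)*(j^2 + 3*j + 2) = (j - 2)*(j + 1)*(j + 2)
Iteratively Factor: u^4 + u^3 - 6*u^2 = (u - 2)*(u^3 + 3*u^2) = u*(u - 2)*(u^2 + 3*u) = u*(u - 2)*(u + 3)*(u)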